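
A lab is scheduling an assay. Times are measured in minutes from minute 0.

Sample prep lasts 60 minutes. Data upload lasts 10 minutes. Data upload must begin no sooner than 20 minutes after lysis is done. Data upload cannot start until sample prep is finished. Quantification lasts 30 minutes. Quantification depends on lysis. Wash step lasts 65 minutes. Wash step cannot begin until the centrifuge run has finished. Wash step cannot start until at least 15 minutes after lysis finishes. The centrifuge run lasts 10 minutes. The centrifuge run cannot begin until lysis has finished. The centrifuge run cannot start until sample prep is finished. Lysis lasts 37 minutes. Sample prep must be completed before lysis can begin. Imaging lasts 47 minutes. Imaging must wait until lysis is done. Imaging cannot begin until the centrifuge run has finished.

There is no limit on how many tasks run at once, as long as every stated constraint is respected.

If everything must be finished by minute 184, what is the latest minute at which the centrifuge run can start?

109

Nothing follows wash step; the deadline of minute 184 is its only limit. It must start by 184 − 65 = minute 119.
Imaging must finish by minute 184; it takes 47 minutes, so it must start by 184 − 47 = minute 137.
The centrifuge run has several dependents: wash step (must start by minute 119); imaging (must start by minute 137). The earliest of those limits is minute 119, so the centrifuge run must start by 119 − 10 = minute 109.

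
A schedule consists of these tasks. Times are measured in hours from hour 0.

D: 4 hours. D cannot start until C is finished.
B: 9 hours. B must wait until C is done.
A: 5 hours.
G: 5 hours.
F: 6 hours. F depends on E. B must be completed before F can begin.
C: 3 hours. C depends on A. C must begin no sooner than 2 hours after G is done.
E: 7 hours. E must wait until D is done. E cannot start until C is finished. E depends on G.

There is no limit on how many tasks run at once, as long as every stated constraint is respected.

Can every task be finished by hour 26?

No

G can start immediately at hour 0; it finishes at hour 5.
A can start immediately at hour 0; it finishes at hour 5.
For C: A (finishes hour 5); G (finishes hour 5, plus 2-hour gap → hour 7). Taking the maximum gives a start of hour 7, and it finishes at 7 + 3 = hour 10.
D cannot begin until C (finishes hour 10). It runs from hour 10 to 10 + 4 = hour 14.
E needs all of D (finishes hour 14); C (finishes hour 10); G (finishes hour 5). That puts its earliest start at hour 14; it finishes at 14 + 7 = hour 21.
After C (finishes hour 10), B can start at hour 10 and finishes at hour 19.
F has to wait for E (finishes hour 21); B (finishes hour 19). The latest of these is hour 21, so F runs hour 21 to 21 + 6 = hour 27.
The earliest everything can be done is hour 27, which is after the deadline of 26, so it is not possible.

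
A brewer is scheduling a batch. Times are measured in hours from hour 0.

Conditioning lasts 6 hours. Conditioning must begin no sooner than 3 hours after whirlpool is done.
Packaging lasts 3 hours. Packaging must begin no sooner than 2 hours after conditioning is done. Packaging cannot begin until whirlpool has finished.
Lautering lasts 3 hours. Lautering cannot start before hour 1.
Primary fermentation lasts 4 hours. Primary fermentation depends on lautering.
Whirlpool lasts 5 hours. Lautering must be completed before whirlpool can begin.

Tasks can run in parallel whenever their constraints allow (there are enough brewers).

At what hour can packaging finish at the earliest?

After its own release at hour 1, lautering can start at hour 1 and finishes at hour 4.
Whirlpool cannot begin until lautering (finishes hour 4). It runs from hour 4 to 4 + 5 = hour 9.
After whirlpool (finishes hour 9, plus 3-hour gap → hour 12), conditioning can start at hour 12 and finishes at hour 18.
For packaging: conditioning (finishes hour 18, plus 2-hour gap → hour 20); whirlpool (finishes hour 9). Taking the maximum gives a start of hour 20, and it finishes at 20 + 3 = hour 23.

23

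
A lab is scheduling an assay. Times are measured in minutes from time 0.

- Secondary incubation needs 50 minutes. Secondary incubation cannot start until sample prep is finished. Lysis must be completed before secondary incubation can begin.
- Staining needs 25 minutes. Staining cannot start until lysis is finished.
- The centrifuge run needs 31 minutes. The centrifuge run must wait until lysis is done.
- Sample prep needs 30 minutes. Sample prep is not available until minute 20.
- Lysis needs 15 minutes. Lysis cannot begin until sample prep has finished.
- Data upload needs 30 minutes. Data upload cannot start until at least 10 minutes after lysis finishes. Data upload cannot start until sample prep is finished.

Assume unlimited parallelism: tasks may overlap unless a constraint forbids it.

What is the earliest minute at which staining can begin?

Sample prep waits on its own release at minute 20, so it starts at minute 20 and finishes at 20 + 30 = minute 50.
Lysis cannot begin until sample prep (finishes minute 50). It runs from minute 50 to 50 + 15 = minute 65.
Staining waits on lysis (finishes minute 65), so the earliest it can start is minute 65.

65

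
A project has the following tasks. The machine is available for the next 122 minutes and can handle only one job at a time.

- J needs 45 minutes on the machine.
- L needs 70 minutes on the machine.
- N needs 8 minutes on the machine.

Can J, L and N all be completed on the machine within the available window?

Running back to back, the jobs need 45 + 70 + 8 = 123 minutes on the machine.
Since 123 > 122, they cannot all fit.

No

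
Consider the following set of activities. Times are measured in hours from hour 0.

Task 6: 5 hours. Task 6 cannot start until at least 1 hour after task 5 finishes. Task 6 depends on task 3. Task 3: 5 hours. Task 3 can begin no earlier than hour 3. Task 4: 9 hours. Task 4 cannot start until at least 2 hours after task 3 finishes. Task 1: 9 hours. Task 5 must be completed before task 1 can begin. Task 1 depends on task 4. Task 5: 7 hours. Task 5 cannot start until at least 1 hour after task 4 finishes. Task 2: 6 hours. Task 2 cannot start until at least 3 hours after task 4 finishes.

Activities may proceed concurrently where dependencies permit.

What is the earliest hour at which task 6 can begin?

28

After its own release at hour 3, task 3 can start at hour 3 and finishes at hour 8.
Task 4 cannot begin until task 3 (finishes hour 8, plus 2-hour gap → hour 10). It runs from hour 10 to 10 + 9 = hour 19.
Task 5 waits on task 4 (finishes hour 19, plus 1-hour gap → hour 20), so it starts at hour 20 and finishes at 20 + 7 = hour 27.
Task 6 waits on task 5 (finishes hour 27, plus 1-hour gap → hour 28); task 3 (finishes hour 8). The latest of these is hour 28, which is the earliest task 6 can start.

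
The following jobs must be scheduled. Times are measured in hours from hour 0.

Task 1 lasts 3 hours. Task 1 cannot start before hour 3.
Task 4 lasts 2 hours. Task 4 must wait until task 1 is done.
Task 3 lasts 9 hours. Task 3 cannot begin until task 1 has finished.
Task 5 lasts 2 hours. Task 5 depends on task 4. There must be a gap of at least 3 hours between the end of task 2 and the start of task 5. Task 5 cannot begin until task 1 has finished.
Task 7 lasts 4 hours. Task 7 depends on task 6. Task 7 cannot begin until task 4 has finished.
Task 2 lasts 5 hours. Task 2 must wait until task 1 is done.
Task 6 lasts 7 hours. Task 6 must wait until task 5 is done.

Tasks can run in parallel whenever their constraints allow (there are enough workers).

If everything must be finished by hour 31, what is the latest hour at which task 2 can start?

10

Task 7 must finish by hour 31; it takes 4 hours, so it must start by 31 − 4 = hour 27.
Task 6 has to be done before task 7 (must start by hour 27). That means finishing by hour 27, i.e. starting by 27 − 7 = hour 20.
Task 5 must finish before task 6 (must start by hour 20). With a 2-hour duration, task 5 must start by 20 − 2 = hour 18.
Task 2 must finish before task 5 (must start by hour 18, minus 3-hour gap → hour 15). With a 5-hour duration, task 2 must start by 15 − 5 = hour 10.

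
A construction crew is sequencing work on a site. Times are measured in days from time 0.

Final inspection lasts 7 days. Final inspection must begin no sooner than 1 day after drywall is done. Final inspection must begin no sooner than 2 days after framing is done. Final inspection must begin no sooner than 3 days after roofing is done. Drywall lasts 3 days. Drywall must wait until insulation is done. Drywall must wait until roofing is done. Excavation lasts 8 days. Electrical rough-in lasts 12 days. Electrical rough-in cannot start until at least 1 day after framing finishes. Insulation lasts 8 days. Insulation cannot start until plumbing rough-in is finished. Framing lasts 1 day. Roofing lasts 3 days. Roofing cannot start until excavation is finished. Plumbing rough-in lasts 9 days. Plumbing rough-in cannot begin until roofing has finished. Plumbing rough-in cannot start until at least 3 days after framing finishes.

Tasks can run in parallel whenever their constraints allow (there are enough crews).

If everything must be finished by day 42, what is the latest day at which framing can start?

10

Final inspection has no dependents, so it just needs to finish by day 42. Starting by 42 − 7 = day 35 achieves that.
Drywall feeds into final inspection (must start by day 35, minus 1-day gap → day 34); so drywall must finish by day 34 and therefore start by day 31.
Insulation has to be done before drywall (must start by day 31). That means finishing by day 31, i.e. starting by 31 − 8 = day 23.
Plumbing rough-in must finish before insulation (must start by day 23). With a 9-day duration, plumbing rough-in must start by 23 − 9 = day 14.
To finish by day 42, electrical rough-in (duration 12) must start no later than day 30.
For framing: plumbing rough-in (must start by day 14, minus 3-day gap → day 11); electrical rough-in (must start by day 30, minus 1-day gap → day 29); final inspection (must start by day 35, minus 2-day gap → day 33). The most restrictive is day 11; with a 1-day duration, framing must start by day 10.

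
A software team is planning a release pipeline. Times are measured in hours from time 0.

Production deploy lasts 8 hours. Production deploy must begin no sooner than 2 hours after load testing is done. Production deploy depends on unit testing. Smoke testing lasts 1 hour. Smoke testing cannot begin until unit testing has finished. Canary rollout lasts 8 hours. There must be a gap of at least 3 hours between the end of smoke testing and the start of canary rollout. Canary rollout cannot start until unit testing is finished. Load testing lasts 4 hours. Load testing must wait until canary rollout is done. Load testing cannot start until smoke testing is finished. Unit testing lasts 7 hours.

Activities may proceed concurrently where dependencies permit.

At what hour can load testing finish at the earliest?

23

Unit testing has no prerequisites, so it starts at hour 0 and finishes at hour 7.
After unit testing (finishes hour 7), smoke testing can start at hour 7 and finishes at hour 8.
Canary rollout cannot start until smoke testing (finishes hour 8, plus 3-hour gap → hour 11); unit testing (finishes hour 7). The controlling bound is hour 11, so canary rollout finishes at 11 + 8 = hour 19.
For load testing: canary rollout (finishes hour 19); smoke testing (finishes hour 8). Taking the maximum gives a start of hour 19, and it finishes at 19 + 4 = hour 23.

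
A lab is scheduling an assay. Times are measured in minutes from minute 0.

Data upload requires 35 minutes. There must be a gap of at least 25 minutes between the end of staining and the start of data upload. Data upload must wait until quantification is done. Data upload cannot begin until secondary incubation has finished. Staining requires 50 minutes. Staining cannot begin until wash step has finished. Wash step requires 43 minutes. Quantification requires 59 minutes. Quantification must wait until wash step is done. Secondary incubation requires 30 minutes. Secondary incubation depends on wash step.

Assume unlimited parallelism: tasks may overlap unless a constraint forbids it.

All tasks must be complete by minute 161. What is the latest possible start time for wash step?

To finish by minute 161, data upload (duration 35) must start no later than minute 126.
Since data upload (must start by minute 126, minus 25-minute gap → minute 101) depends on it, staining must finish by minute 101. Backing off its 50-minute duration gives a latest start of minute 51.
Secondary incubation must finish before data upload (must start by minute 126). With a 30-minute duration, secondary incubation must start by 126 − 30 = minute 96.
Since data upload (must start by minute 126) depends on it, quantification must finish by minute 126. Backing off its 59-minute duration gives a latest start of minute 67.
For wash step: staining (must start by minute 51); secondary incubation (must start by minute 96); quantification (must start by minute 67). The most restrictive is minute 51; with a 43-minute duration, wash step must start by minute 8.

8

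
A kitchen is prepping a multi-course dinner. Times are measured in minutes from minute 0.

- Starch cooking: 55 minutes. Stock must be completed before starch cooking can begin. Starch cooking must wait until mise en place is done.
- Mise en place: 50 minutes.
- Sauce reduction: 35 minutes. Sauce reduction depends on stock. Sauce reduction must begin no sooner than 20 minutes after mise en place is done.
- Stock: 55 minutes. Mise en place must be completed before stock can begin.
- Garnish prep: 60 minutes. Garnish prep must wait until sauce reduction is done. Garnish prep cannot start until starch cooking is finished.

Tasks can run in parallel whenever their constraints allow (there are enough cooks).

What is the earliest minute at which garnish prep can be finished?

220

Mise en place has no prerequisites, so it starts at minute 0 and finishes at minute 50.
Stock waits on mise en place (finishes minute 50), so it starts at minute 50 and finishes at 50 + 55 = minute 105.
For starch cooking: stock (finishes minute 105); mise en place (finishes minute 50). Taking the maximum gives a start of minute 105, and it finishes at 105 + 55 = minute 160.
Sauce reduction needs all of stock (finishes minute 105); mise en place (finishes minute 50, plus 20-minute gap → minute 70). That puts its earliest start at minute 105; it finishes at 105 + 35 = minute 140.
Garnish prep needs all of sauce reduction (finishes minute 140); starch cooking (finishes minute 160). That puts its earliest start at minute 160; it finishes at 160 + 60 = minute 220.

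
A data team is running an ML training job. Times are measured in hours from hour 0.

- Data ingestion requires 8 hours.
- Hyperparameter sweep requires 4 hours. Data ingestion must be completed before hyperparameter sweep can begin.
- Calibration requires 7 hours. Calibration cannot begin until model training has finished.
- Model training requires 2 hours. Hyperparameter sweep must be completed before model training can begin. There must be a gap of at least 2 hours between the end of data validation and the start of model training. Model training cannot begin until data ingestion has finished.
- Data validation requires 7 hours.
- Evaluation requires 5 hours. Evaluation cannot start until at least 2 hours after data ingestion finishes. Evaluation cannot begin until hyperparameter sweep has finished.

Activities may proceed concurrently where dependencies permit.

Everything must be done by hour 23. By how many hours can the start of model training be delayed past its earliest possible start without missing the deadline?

2

Data validation has no prerequisites, so it starts at hour 0 and finishes at hour 7.
Data ingestion has no prerequisites, so it starts at hour 0 and finishes at hour 8.
After data ingestion (finishes hour 8), hyperparameter sweep can start at hour 8 and finishes at hour 12.
Model training has to wait for hyperparameter sweep (finishes hour 12); data validation (finishes hour 7, plus 2-hour gap → hour 9); data ingestion (finishes hour 8). The latest of these is hour 12, so model training runs hour 12 to 12 + 2 = hour 14.

Working backward from the deadline:
Calibration has no dependents, so it just needs to finish by hour 23. Starting by 23 − 7 = hour 16 achieves that.
Model training must finish before calibration (must start by hour 16). With a 2-hour duration, model training must start by 16 − 2 = hour 14.
So model training can start as early as hour 12 and as late as hour 14, giving 14 − 12 = 2 hours of slack.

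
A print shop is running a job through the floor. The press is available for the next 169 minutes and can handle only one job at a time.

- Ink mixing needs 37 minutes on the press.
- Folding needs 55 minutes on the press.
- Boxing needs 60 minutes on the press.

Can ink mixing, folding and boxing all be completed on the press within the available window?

Yes

Running back to back, the jobs need 37 + 55 + 60 = 152 minutes on the press.
Since 152 ≤ 169, they fit within the window.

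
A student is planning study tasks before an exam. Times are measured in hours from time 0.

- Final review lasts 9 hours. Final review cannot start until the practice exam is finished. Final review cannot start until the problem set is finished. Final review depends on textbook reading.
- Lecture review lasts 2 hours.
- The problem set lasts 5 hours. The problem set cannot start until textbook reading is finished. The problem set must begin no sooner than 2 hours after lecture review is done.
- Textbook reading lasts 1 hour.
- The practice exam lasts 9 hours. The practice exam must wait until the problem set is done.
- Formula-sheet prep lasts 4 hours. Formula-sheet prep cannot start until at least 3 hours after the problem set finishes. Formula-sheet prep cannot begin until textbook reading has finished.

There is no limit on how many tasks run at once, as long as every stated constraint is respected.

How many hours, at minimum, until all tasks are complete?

Lecture review has no prerequisites, so it starts at hour 0 and finishes at hour 2.
Textbook reading has no prerequisites, so it starts at hour 0 and finishes at hour 1.
For the problem set: textbook reading (finishes hour 1); lecture review (finishes hour 2, plus 2-hour gap → hour 4). Taking the maximum gives a start of hour 4, and it finishes at 4 + 5 = hour 9.
Formula-sheet prep needs all of the problem set (finishes hour 9, plus 3-hour gap → hour 12); textbook reading (finishes hour 1). That puts its earliest start at hour 12; it finishes at 12 + 4 = hour 16.
After the problem set (finishes hour 9), the practice exam can start at hour 9 and finishes at hour 18.
Final review needs all of the practice exam (finishes hour 18); the problem set (finishes hour 9); textbook reading (finishes hour 1). That puts its earliest start at hour 18; it finishes at 18 + 9 = hour 27.
All tasks are finished once the last one completes. Finish times: Textbook reading at 1, Lecture review at 2, The problem set at 9, The practice exam at 18, Formula-sheet prep at 16, Final review at 27. The latest is hour 27.

27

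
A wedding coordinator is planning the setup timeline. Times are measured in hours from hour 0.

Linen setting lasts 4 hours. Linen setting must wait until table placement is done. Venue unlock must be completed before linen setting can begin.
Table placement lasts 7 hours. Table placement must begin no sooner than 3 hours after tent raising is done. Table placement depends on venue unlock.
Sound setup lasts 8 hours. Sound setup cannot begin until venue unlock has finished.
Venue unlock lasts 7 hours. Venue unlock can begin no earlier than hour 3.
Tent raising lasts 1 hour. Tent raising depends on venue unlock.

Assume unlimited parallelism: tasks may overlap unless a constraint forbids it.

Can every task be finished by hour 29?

Yes

After its own release at hour 3, venue unlock can start at hour 3 and finishes at hour 10.
Sound setup waits on venue unlock (finishes hour 10), so it starts at hour 10 and finishes at 10 + 8 = hour 18.
Tent raising cannot begin until venue unlock (finishes hour 10). It runs from hour 10 to 10 + 1 = hour 11.
Table placement has to wait for tent raising (finishes hour 11, plus 3-hour gap → hour 14); venue unlock (finishes hour 10). The latest of these is hour 14, so table placement runs hour 14 to 14 + 7 = hour 21.
Linen setting has to wait for table placement (finishes hour 21); venue unlock (finishes hour 10). The latest of these is hour 21, so linen setting runs hour 21 to 21 + 4 = hour 25.
Every task is finished by hour 25, which is no later than the deadline of 29, so the schedule is feasible.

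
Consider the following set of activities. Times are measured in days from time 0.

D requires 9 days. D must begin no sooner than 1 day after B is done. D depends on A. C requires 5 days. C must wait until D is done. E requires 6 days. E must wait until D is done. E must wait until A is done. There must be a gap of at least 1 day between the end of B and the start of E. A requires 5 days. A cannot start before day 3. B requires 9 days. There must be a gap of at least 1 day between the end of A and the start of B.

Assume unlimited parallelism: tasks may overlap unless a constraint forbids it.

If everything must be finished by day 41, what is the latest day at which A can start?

10

C has no dependents, so it just needs to finish by day 41. Starting by 41 − 5 = day 36 achieves that.
E must finish by day 41; it takes 6 days, so it must start by 41 − 6 = day 35.
D feeds C (must start by day 36); E (must start by day 35). Taking the minimum, D must finish by day 35 and start by 35 − 9 = day 26.
B must finish in time for D (must start by day 26, minus 1-day gap → day 25); E (must start by day 35, minus 1-day gap → day 34). The tightest is day 25, so B must start by 25 − 9 = day 16.
A feeds B (must start by day 16, minus 1-day gap → day 15); D (must start by day 26); E (must start by day 35). Taking the minimum, A must finish by day 15 and start by 15 − 5 = day 10.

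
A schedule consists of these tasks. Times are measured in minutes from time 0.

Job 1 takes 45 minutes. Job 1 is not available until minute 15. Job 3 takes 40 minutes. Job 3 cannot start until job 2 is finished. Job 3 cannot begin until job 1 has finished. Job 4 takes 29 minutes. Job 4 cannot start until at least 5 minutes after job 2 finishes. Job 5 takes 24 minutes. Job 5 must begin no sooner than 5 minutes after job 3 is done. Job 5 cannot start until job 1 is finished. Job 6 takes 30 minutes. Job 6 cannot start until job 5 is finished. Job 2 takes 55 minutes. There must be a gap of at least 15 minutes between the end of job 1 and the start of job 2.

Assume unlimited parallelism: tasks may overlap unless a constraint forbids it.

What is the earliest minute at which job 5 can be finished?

Job 1 waits on its own release at minute 15, so it starts at minute 15 and finishes at 15 + 45 = minute 60.
Job 2 cannot begin until job 1 (finishes minute 60, plus 15-minute gap → minute 75). It runs from minute 75 to 75 + 55 = minute 130.
Job 3 has to wait for job 2 (finishes minute 130); job 1 (finishes minute 60). The latest of these is minute 130, so job 3 runs minute 130 to 130 + 40 = minute 170.
Job 5 has to wait for job 3 (finishes minute 170, plus 5-minute gap → minute 175); job 1 (finishes minute 60). The latest of these is minute 175, so job 5 runs minute 175 to 175 + 24 = minute 199.

199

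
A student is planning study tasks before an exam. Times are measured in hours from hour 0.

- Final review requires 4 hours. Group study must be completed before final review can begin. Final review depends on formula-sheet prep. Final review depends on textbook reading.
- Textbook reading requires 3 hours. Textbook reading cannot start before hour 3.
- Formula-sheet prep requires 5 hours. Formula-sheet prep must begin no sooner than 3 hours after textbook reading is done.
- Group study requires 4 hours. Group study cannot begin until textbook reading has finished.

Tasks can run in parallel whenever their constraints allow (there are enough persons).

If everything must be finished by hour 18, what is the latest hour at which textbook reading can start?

3

Final review must finish by hour 18; it takes 4 hours, so it must start by 18 − 4 = hour 14.
Group study feeds into final review (must start by hour 14); so group study must finish by hour 14 and therefore start by hour 10.
Formula-sheet prep has to be done before final review (must start by hour 14). That means finishing by hour 14, i.e. starting by 14 − 5 = hour 9.
Textbook reading feeds group study (must start by hour 10); formula-sheet prep (must start by hour 9, minus 3-hour gap → hour 6); final review (must start by hour 14). Taking the minimum, textbook reading must finish by hour 6 and start by 6 − 3 = hour 3.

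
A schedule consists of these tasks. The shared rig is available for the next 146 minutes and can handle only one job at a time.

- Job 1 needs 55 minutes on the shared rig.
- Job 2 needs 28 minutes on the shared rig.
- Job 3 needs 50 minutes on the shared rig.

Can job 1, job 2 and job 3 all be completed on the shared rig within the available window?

Running back to back, the jobs need 55 + 28 + 50 = 133 minutes on the shared rig.
Since 133 ≤ 146, they fit within the window.

Yes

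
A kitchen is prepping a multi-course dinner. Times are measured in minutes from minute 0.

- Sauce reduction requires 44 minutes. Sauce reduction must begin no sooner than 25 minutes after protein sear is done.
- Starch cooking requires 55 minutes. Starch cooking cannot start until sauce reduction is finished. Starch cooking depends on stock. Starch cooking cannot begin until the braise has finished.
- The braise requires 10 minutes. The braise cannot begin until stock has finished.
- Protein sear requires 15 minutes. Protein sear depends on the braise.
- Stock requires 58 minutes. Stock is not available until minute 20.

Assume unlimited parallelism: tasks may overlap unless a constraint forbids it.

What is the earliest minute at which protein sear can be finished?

After its own release at minute 20, stock can start at minute 20 and finishes at minute 78.
After stock (finishes minute 78), the braise can start at minute 78 and finishes at minute 88.
Protein sear cannot begin until the braise (finishes minute 88). It runs from minute 88 to 88 + 15 = minute 103.

103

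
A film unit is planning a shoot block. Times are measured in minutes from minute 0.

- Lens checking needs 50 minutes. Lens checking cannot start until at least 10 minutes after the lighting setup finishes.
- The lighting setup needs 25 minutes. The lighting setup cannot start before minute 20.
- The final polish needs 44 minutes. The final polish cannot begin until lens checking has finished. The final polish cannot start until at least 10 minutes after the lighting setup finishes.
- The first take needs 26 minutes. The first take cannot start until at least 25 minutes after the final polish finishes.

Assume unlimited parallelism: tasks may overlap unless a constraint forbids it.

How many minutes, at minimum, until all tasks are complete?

The lighting setup waits on its own release at minute 20, so it starts at minute 20 and finishes at 20 + 25 = minute 45.
Lens checking cannot begin until the lighting setup (finishes minute 45, plus 10-minute gap → minute 55). It runs from minute 55 to 55 + 50 = minute 105.
For the final polish: lens checking (finishes minute 105); the lighting setup (finishes minute 45, plus 10-minute gap → minute 55). Taking the maximum gives a start of minute 105, and it finishes at 105 + 44 = minute 149.
The first take cannot begin until the final polish (finishes minute 149, plus 25-minute gap → minute 174). It runs from minute 174 to 174 + 26 = minute 200.
All tasks are finished once the last one completes. Finish times: The lighting setup at 45, Lens checking at 105, The final polish at 149, The first take at 200. The latest is minute 200.

200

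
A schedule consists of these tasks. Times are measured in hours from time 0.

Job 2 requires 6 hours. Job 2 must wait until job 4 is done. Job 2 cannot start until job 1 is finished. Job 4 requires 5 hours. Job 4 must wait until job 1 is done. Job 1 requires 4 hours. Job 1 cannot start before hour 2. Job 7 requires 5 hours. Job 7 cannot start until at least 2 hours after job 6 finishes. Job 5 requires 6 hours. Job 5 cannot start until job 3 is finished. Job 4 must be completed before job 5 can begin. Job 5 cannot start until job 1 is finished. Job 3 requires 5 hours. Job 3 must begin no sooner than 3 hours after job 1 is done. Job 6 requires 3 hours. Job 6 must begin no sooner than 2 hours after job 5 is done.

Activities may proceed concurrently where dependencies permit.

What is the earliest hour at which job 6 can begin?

Job 1 cannot begin until its own release at hour 2. It runs from hour 2 to 2 + 4 = hour 6.
Job 4 waits on job 1 (finishes hour 6), so it starts at hour 6 and finishes at 6 + 5 = hour 11.
Job 3 cannot begin until job 1 (finishes hour 6, plus 3-hour gap → hour 9). It runs from hour 9 to 9 + 5 = hour 14.
Job 5 has to wait for job 3 (finishes hour 14); job 4 (finishes hour 11); job 1 (finishes hour 6). The latest of these is hour 14, so job 5 runs hour 14 to 14 + 6 = hour 20.
Job 6 waits on job 5 (finishes hour 20, plus 2-hour gap → hour 22), so the earliest it can start is hour 22.

22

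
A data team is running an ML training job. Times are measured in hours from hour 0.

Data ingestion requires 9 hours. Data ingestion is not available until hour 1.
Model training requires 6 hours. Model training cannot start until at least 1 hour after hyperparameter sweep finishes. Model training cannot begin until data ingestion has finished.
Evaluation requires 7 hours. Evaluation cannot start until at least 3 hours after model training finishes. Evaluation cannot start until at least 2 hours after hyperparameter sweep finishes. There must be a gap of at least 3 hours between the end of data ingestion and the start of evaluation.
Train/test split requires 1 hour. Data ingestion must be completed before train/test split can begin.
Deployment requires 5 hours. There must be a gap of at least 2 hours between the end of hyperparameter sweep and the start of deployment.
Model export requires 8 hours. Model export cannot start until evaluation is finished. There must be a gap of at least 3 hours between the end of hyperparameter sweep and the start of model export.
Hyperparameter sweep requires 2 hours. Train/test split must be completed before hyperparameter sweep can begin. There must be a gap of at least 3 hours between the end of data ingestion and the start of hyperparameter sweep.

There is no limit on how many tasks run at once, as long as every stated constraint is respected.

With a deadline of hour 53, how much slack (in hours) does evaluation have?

13

Data ingestion cannot begin until its own release at hour 1. It runs from hour 1 to 1 + 9 = hour 10.
After data ingestion (finishes hour 10), train/test split can start at hour 10 and finishes at hour 11.
Hyperparameter sweep has to wait for train/test split (finishes hour 11); data ingestion (finishes hour 10, plus 3-hour gap → hour 13). The latest of these is hour 13, so hyperparameter sweep runs hour 13 to 13 + 2 = hour 15.
Model training cannot start until hyperparameter sweep (finishes hour 15, plus 1-hour gap → hour 16); data ingestion (finishes hour 10). The controlling bound is hour 16, so model training finishes at 16 + 6 = hour 22.
Evaluation has to wait for model training (finishes hour 22, plus 3-hour gap → hour 25); hyperparameter sweep (finishes hour 15, plus 2-hour gap → hour 17); data ingestion (finishes hour 10, plus 3-hour gap → hour 13). The latest of these is hour 25, so evaluation runs hour 25 to 25 + 7 = hour 32.

Working backward from the deadline:
To finish by hour 53, model export (duration 8) must start no later than hour 45.
Evaluation must finish before model export (must start by hour 45). With a 7-hour duration, evaluation must start by 45 − 7 = hour 38.
So evaluation can start as early as hour 25 and as late as hour 38, giving 38 − 25 = 13 hours of slack.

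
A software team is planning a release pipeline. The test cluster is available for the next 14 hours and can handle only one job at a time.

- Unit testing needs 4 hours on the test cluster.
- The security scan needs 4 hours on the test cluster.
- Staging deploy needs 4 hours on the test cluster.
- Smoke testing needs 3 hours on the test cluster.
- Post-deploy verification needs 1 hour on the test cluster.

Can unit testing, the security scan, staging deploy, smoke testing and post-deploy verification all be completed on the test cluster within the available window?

No

Running back to back, the jobs need 4 + 4 + 4 + 3 + 1 = 16 hours on the test cluster.
Since 16 > 14, they cannot all fit.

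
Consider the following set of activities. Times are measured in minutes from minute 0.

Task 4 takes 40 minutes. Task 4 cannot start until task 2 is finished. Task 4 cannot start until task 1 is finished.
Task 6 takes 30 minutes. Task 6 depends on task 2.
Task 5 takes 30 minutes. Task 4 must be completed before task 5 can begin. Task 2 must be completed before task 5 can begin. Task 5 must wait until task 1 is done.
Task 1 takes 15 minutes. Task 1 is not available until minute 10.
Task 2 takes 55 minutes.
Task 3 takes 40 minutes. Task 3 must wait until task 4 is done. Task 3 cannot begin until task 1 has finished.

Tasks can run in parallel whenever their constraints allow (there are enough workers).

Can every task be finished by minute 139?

Nothing blocks task 2, so it runs from minute 0 to minute 55.
Task 6 waits on task 2 (finishes minute 55), so it starts at minute 55 and finishes at 55 + 30 = minute 85.
Task 1 cannot begin until its own release at minute 10. It runs from minute 10 to 10 + 15 = minute 25.
Task 4 cannot start until task 2 (finishes minute 55); task 1 (finishes minute 25). The controlling bound is minute 55, so task 4 finishes at 55 + 40 = minute 95.
Task 5 needs all of task 4 (finishes minute 95); task 2 (finishes minute 55); task 1 (finishes minute 25). That puts its earliest start at minute 95; it finishes at 95 + 30 = minute 125.
Task 3 needs all of task 4 (finishes minute 95); task 1 (finishes minute 25). That puts its earliest start at minute 95; it finishes at 95 + 40 = minute 135.
Every task is finished by minute 135, which is no later than the deadline of 139, so the schedule is feasible.

Yes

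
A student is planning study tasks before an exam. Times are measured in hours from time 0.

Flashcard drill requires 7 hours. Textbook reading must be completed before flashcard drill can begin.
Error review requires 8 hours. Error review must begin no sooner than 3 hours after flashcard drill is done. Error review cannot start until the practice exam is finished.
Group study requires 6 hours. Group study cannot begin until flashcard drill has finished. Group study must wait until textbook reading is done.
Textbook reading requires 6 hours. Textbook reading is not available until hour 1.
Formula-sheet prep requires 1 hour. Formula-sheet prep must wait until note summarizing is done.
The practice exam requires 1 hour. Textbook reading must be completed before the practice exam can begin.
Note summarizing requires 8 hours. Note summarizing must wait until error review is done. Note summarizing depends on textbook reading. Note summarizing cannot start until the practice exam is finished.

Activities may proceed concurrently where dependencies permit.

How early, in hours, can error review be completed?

After its own release at hour 1, textbook reading can start at hour 1 and finishes at hour 7.
The practice exam waits on textbook reading (finishes hour 7), so it starts at hour 7 and finishes at 7 + 1 = hour 8.
After textbook reading (finishes hour 7), flashcard drill can start at hour 7 and finishes at hour 14.
Error review cannot start until flashcard drill (finishes hour 14, plus 3-hour gap → hour 17); the practice exam (finishes hour 8). The controlling bound is hour 17, so error review finishes at 17 + 8 = hour 25.

25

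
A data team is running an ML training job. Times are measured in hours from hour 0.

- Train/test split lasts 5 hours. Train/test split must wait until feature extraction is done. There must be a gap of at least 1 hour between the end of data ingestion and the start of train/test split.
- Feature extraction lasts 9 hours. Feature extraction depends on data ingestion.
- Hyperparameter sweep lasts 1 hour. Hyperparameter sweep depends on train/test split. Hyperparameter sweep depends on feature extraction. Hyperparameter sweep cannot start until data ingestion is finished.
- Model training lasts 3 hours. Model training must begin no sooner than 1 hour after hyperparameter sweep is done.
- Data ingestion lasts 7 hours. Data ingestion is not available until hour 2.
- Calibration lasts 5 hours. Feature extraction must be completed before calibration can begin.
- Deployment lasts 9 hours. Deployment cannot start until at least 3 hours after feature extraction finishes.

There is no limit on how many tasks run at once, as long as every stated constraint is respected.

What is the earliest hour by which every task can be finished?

30

Data ingestion cannot begin until its own release at hour 2. It runs from hour 2 to 2 + 7 = hour 9.
After data ingestion (finishes hour 9), feature extraction can start at hour 9 and finishes at hour 18.
Deployment waits on feature extraction (finishes hour 18, plus 3-hour gap → hour 21), so it starts at hour 21 and finishes at 21 + 9 = hour 30.
Calibration waits on feature extraction (finishes hour 18), so it starts at hour 18 and finishes at 18 + 5 = hour 23.
Train/test split needs all of feature extraction (finishes hour 18); data ingestion (finishes hour 9, plus 1-hour gap → hour 10). That puts its earliest start at hour 18; it finishes at 18 + 5 = hour 23.
For hyperparameter sweep: train/test split (finishes hour 23); feature extraction (finishes hour 18); data ingestion (finishes hour 9). Taking the maximum gives a start of hour 23, and it finishes at 23 + 1 = hour 24.
Model training waits on hyperparameter sweep (finishes hour 24, plus 1-hour gap → hour 25), so it starts at hour 25 and finishes at 25 + 3 = hour 28.
All tasks are finished once the last one completes. Finish times: Data ingestion at 9, Feature extraction at 18, Train/test split at 23, Hyperparameter sweep at 24, Model training at 28, Calibration at 23, Deployment at 30. The latest is hour 30.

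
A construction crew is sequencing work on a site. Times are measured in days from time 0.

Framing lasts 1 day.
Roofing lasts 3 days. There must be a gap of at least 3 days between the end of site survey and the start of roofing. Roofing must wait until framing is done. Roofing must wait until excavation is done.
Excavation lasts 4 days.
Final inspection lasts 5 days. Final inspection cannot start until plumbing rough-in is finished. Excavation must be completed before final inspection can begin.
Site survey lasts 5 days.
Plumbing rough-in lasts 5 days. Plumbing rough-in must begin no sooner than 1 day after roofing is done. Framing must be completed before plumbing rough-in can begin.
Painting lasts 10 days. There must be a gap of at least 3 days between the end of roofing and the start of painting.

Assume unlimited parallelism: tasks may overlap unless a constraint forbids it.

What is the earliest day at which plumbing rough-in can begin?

12

Nothing blocks framing, so it runs from day 0 to day 1.
Nothing blocks excavation, so it runs from day 0 to day 4.
Nothing blocks site survey, so it runs from day 0 to day 5.
Roofing has to wait for site survey (finishes day 5, plus 3-day gap → day 8); framing (finishes day 1); excavation (finishes day 4). The latest of these is day 8, so roofing runs day 8 to 8 + 3 = day 11.
Plumbing rough-in waits on roofing (finishes day 11, plus 1-day gap → day 12); framing (finishes day 1). The latest of these is day 12, which is the earliest plumbing rough-in can start.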